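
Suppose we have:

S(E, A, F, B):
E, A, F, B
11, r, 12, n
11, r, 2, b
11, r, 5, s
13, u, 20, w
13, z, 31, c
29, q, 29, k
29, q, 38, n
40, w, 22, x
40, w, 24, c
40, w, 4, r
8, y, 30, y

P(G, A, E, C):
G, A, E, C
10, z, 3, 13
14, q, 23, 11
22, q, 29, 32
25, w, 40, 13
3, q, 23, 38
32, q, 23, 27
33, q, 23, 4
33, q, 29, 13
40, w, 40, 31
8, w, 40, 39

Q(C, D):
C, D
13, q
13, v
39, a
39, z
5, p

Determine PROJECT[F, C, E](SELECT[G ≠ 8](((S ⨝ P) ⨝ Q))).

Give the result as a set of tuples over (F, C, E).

{(22, 13, 40), (24, 13, 40), (29, 13, 29), (38, 13, 29), (4, 13, 40)}

Natural join on E, A: {(29, q, 29, k, 22, 32), (29, q, 29, k, 33, 13), (29, q, 38, n, 22, 32), (29, q, 38, n, 33, 13), (40, w, 22, x, 25, 13), (40, w, 22, x, 40, 31), (40, w, 22, x, 8, 39), (40, w, 24, c, 25, 13), (40, w, 24, c, 40, 31), (40, w, 24, c, 8, 39), (40, w, 4, r, 25, 13), (40, w, 4, r, 40, 31), (40, w, 4, r, 8, 39)}
Natural join on C: {(29, q, 29, k, 33, 13, q), (29, q, 29, k, 33, 13, v), (29, q, 38, n, 33, 13, q), (29, q, 38, n, 33, 13, v), (40, w, 22, x, 25, 13, q), (40, w, 22, x, 25, 13, v), (40, w, 22, x, 8, 39, a), (40, w, 22, x, 8, 39, z), (40, w, 24, c, 25, 13, q), (40, w, 24, c, 25, 13, v), (40, w, 24, c, 8, 39, a), (40, w, 24, c, 8, 39, z), (40, w, 4, r, 25, 13, q), (40, w, 4, r, 25, 13, v), (40, w, 4, r, 8, 39, a), (40, w, 4, r, 8, 39, z)}
Filtering on G ≠ 8 leaves {(29, q, 29, k, 33, 13, q), (29, q, 29, k, 33, 13, v), (29, q, 38, n, 33, 13, q), (29, q, 38, n, 33, 13, v), (40, w, 22, x, 25, 13, q), (40, w, 22, x, 25, 13, v), (40, w, 24, c, 25, 13, q), (40, w, 24, c, 25, 13, v), (40, w, 4, r, 25, 13, q), (40, w, 4, r, 25, 13, v)}.
Keep only column(s) F, C, E (5 duplicate(s) eliminated): {(22, 13, 40), (24, 13, 40), (29, 13, 29), (38, 13, 29), (4, 13, 40)}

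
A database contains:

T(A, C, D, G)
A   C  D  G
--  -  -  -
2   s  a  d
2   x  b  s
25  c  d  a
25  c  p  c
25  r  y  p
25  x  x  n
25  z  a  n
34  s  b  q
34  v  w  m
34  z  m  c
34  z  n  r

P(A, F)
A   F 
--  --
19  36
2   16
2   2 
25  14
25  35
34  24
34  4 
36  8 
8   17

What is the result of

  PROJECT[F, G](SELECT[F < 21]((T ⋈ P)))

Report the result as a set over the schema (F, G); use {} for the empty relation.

{(14, a), (14, c), (14, n), (14, p), (16, d), (16, s), (2, d), (2, s), (4, c), (4, m), (4, q), (4, r)}

Natural join on A: {(2, s, a, d, 16), (2, s, a, d, 2), (2, x, b, s, 16), (2, x, b, s, 2), (25, c, d, a, 14), (25, c, d, a, 35), (25, c, p, c, 14), (25, c, p, c, 35), (25, r, y, p, 14), (25, r, y, p, 35), (25, x, x, n, 14), (25, x, x, n, 35), (25, z, a, n, 14), (25, z, a, n, 35), (34, s, b, q, 24), (34, s, b, q, 4), (34, v, w, m, 24), (34, v, w, m, 4), (34, z, m, c, 24), (34, z, m, c, 4), (34, z, n, r, 24), (34, z, n, r, 4)}
Filtering on F < 21 leaves {(2, s, a, d, 16), (2, s, a, d, 2), (2, x, b, s, 16), (2, x, b, s, 2), (25, c, d, a, 14), (25, c, p, c, 14), (25, r, y, p, 14), (25, x, x, n, 14), (25, z, a, n, 14), (34, s, b, q, 4), (34, v, w, m, 4), (34, z, m, c, 4), (34, z, n, r, 4)}.
Keep only column(s) F, G (1 duplicate(s) eliminated): {(14, a), (14, c), (14, n), (14, p), (16, d), (16, s), (2, d), (2, s), (4, c), (4, m), (4, q), (4, r)}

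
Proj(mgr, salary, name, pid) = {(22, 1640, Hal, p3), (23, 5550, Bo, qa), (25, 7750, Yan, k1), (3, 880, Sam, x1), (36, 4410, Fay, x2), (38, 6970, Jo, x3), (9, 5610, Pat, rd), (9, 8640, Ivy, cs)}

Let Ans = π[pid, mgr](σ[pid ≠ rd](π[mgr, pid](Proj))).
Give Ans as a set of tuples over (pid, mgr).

{(cs, 9), (k1, 25), (p3, 22), (qa, 23), (x1, 3), (x2, 36), (x3, 38)}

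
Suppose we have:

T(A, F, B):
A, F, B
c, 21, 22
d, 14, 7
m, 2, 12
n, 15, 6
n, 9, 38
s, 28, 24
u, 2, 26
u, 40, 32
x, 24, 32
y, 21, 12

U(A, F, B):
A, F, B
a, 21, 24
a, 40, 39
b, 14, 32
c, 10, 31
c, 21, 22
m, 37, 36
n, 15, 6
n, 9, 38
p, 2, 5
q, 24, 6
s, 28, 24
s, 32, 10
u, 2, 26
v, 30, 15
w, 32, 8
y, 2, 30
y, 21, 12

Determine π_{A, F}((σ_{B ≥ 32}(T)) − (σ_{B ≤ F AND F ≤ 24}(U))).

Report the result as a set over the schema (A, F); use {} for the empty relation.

Apply σ_{B ≥ 32}; surviving tuples: {(n, 9, 38), (u, 40, 32), (x, 24, 32)}
Apply σ_{B ≤ F AND F ≤ 24}; surviving tuples: {(n, 15, 6), (q, 24, 6), (y, 21, 12)}
Difference: {(n, 9, 38), (u, 40, 32), (x, 24, 32)} with {(n, 15, 6), (q, 24, 6), (y, 21, 12)} → {(n, 9, 38), (u, 40, 32), (x, 24, 32)}
π_{A, F} gives {(n, 9), (u, 40), (x, 24)}.

{(n, 9), (u, 40), (x, 24)}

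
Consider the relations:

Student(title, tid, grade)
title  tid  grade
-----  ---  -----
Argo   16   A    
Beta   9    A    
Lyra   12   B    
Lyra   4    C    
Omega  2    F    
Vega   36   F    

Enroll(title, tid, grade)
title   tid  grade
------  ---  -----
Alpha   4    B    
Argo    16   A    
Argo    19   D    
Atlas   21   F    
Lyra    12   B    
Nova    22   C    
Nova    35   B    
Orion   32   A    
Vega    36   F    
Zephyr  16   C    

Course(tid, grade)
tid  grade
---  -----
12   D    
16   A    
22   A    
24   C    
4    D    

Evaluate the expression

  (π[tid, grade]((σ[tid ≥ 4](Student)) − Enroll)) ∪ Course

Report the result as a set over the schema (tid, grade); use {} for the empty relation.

Selection tid ≥ 4: {(Argo, 16, A), (Beta, 9, A), (Lyra, 12, B), (Lyra, 4, C), (Vega, 36, F)}
Taking the difference: {(Beta, 9, A), (Lyra, 4, C)}
π[tid, grade]: project onto (tid, grade) → {(4, C), (9, A)}
Taking the union: {(12, D), (16, A), (22, A), (24, C), (4, C), (4, D), (9, A)}

{(12, D), (16, A), (22, A), (24, C), (4, C), (4, D), (9, A)}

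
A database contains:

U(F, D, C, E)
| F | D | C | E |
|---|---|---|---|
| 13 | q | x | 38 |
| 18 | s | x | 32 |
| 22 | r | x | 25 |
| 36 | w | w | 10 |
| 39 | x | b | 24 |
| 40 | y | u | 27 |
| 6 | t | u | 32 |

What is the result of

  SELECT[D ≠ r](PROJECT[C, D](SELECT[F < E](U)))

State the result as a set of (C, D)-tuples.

{(u, t), (x, q), (x, s)}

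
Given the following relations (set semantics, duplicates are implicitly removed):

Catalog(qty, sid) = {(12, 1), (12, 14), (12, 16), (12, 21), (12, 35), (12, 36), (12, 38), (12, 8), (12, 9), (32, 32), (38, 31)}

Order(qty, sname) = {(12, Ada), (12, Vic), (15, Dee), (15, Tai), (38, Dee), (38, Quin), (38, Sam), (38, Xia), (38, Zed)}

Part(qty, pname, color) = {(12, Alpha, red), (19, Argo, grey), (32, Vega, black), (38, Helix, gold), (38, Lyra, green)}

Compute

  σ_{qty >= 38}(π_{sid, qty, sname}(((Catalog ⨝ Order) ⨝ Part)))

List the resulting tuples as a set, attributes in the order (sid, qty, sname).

Joining Catalog and Order on qty yields {(12, 1, Ada), (12, 1, Vic), (12, 14, Ada), (12, 14, Vic), (12, 16, Ada), (12, 16, Vic), (12, 21, Ada), (12, 21, Vic), (12, 35, Ada), (12, 35, Vic), (12, 36, Ada), (12, 36, Vic), (12, 38, Ada), (12, 38, Vic), (12, 8, Ada), (12, 8, Vic), (12, 9, Ada), (12, 9, Vic), (38, 31, Dee), (38, 31, Quin), (38, 31, Sam), (38, 31, Xia), (38, 31, Zed)}.
Joining (Catalog ⨝ Order) and Part on qty yields {(12, 1, Ada, Alpha, red), (12, 1, Vic, Alpha, red), (12, 14, Ada, Alpha, red), (12, 14, Vic, Alpha, red), (12, 16, Ada, Alpha, red), (12, 16, Vic, Alpha, red), (12, 21, Ada, Alpha, red), (12, 21, Vic, Alpha, red), (12, 35, Ada, Alpha, red), (12, 35, Vic, Alpha, red), (12, 36, Ada, Alpha, red), (12, 36, Vic, Alpha, red), (12, 38, Ada, Alpha, red), (12, 38, Vic, Alpha, red), (12, 8, Ada, Alpha, red), (12, 8, Vic, Alpha, red), (12, 9, Ada, Alpha, red), (12, 9, Vic, Alpha, red), (38, 31, Dee, Helix, gold), (38, 31, Dee, Lyra, green), (38, 31, Quin, Helix, gold), (38, 31, Quin, Lyra, green), (38, 31, Sam, Helix, gold), (38, 31, Sam, Lyra, green), (38, 31, Xia, Helix, gold), (38, 31, Xia, Lyra, green), (38, 31, Zed, Helix, gold), (38, 31, Zed, Lyra, green)}.
Keep only column(s) sid, qty, sname (5 duplicate(s) eliminated): {(1, 12, Ada), (1, 12, Vic), (14, 12, Ada), (14, 12, Vic), (16, 12, Ada), (16, 12, Vic), (21, 12, Ada), (21, 12, Vic), (31, 38, Dee), (31, 38, Quin), (31, 38, Sam), (31, 38, Xia), (31, 38, Zed), (35, 12, Ada), (35, 12, Vic), (36, 12, Ada), (36, 12, Vic), (38, 12, Ada), (38, 12, Vic), (8, 12, Ada), (8, 12, Vic), (9, 12, Ada), (9, 12, Vic)}
Filtering on qty >= 38 leaves {(31, 38, Dee), (31, 38, Quin), (31, 38, Sam), (31, 38, Xia), (31, 38, Zed)}.

{(31, 38, Dee), (31, 38, Quin), (31, 38, Sam), (31, 38, Xia), (31, 38, Zed)}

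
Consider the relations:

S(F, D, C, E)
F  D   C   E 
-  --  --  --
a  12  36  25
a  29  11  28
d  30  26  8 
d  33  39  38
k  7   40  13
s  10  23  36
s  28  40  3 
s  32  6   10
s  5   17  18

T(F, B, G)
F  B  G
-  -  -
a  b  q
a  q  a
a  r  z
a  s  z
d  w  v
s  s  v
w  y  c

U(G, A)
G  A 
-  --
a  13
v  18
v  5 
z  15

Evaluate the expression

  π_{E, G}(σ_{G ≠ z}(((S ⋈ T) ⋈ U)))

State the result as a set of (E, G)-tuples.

S ⋈ T (natural join on F): {(a, 12, 36, 25, b, q), (a, 12, 36, 25, q, a), (a, 12, 36, 25, r, z), (a, 12, 36, 25, s, z), (a, 29, 11, 28, b, q), (a, 29, 11, 28, q, a), (a, 29, 11, 28, r, z), (a, 29, 11, 28, s, z), (d, 30, 26, 8, w, v), (d, 33, 39, 38, w, v), (s, 10, 23, 36, s, v), (s, 28, 40, 3, s, v), (s, 32, 6, 10, s, v), (s, 5, 17, 18, s, v)}
(S ⋈ T) ⋈ U (natural join on G): {(a, 12, 36, 25, q, a, 13), (a, 12, 36, 25, r, z, 15), (a, 12, 36, 25, s, z, 15), (a, 29, 11, 28, q, a, 13), (a, 29, 11, 28, r, z, 15), (a, 29, 11, 28, s, z, 15), (d, 30, 26, 8, w, v, 18), (d, 30, 26, 8, w, v, 5), (d, 33, 39, 38, w, v, 18), (d, 33, 39, 38, w, v, 5), (s, 10, 23, 36, s, v, 18), (s, 10, 23, 36, s, v, 5), (s, 28, 40, 3, s, v, 18), (s, 28, 40, 3, s, v, 5), (s, 32, 6, 10, s, v, 18), (s, 32, 6, 10, s, v, 5), (s, 5, 17, 18, s, v, 18), (s, 5, 17, 18, s, v, 5)}
Apply σ_{G ≠ z}; surviving tuples: {(a, 12, 36, 25, q, a, 13), (a, 29, 11, 28, q, a, 13), (d, 30, 26, 8, w, v, 18), (d, 30, 26, 8, w, v, 5), (d, 33, 39, 38, w, v, 18), (d, 33, 39, 38, w, v, 5), (s, 10, 23, 36, s, v, 18), (s, 10, 23, 36, s, v, 5), (s, 28, 40, 3, s, v, 18), (s, 28, 40, 3, s, v, 5), (s, 32, 6, 10, s, v, 18), (s, 32, 6, 10, s, v, 5), (s, 5, 17, 18, s, v, 18), (s, 5, 17, 18, s, v, 5)}
π_{E, G} gives {(10, v), (18, v), (25, a), (28, a), (3, v), (36, v), (38, v), (8, v)} (6 duplicate(s) eliminated).

{(10, v), (18, v), (25, a), (28, a), (3, v), (36, v), (38, v), (8, v)}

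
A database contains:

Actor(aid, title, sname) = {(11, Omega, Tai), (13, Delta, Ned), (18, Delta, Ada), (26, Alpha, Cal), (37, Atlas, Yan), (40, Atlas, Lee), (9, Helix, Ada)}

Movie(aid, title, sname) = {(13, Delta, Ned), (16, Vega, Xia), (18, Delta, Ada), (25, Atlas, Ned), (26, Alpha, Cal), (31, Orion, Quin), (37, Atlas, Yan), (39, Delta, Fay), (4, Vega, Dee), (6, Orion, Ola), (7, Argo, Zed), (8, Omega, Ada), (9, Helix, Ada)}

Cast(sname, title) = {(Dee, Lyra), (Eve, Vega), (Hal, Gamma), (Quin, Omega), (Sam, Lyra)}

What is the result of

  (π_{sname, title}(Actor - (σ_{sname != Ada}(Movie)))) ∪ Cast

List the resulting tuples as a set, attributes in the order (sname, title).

{(Ada, Delta), (Ada, Helix), (Dee, Lyra), (Eve, Vega), (Hal, Gamma), (Lee, Atlas), (Quin, Omega), (Sam, Lyra), (Tai, Omega)}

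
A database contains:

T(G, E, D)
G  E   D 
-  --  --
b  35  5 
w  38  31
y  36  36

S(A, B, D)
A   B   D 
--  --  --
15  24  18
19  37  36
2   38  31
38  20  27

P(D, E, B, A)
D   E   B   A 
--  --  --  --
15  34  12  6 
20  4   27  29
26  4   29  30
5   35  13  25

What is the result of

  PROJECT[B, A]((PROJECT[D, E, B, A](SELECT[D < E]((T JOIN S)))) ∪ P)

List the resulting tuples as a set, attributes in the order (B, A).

{(12, 6), (13, 25), (27, 29), (29, 30), (38, 2)}

Joining T and S on D yields {(w, 38, 31, 2, 38), (y, 36, 36, 19, 37)}.
σ[D < E]: keep tuples satisfying D < E → {(w, 38, 31, 2, 38)}
Projecting to D, E, B, A: {(31, 38, 38, 2)}
Set union of the two operands is {(15, 34, 12, 6), (20, 4, 27, 29), (26, 4, 29, 30), (31, 38, 38, 2), (5, 35, 13, 25)}.
Projecting to B, A: {(12, 6), (13, 25), (27, 29), (29, 30), (38, 2)}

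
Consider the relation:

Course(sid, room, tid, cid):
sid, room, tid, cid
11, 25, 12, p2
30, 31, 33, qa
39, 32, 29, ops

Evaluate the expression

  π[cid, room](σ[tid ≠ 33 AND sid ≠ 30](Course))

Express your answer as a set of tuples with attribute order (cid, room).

{(ops, 32), (p2, 25)}

Selection tid ≠ 33 AND sid ≠ 30: {(11, 25, 12, p2), (39, 32, 29, ops)}
Keep only column(s) cid, room: {(ops, 32), (p2, 25)}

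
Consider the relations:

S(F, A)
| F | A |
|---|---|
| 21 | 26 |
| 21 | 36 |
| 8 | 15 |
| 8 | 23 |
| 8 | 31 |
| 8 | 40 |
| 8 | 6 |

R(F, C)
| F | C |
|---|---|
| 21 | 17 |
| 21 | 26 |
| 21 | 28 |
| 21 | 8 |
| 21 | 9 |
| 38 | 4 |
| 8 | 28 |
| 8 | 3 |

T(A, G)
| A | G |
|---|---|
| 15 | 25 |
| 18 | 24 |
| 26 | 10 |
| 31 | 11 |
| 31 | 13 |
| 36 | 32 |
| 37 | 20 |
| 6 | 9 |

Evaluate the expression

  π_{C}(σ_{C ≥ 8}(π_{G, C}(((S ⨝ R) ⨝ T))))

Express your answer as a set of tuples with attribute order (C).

{17, 26, 28, 8, 9}

Natural join on F: {(21, 26, 17), (21, 26, 26), (21, 26, 28), (21, 26, 8), (21, 26, 9), (21, 36, 17), (21, 36, 26), (21, 36, 28), (21, 36, 8), (21, 36, 9), (8, 15, 28), (8, 15, 3), (8, 23, 28), (8, 23, 3), (8, 31, 28), (8, 31, 3), (8, 40, 28), (8, 40, 3), (8, 6, 28), (8, 6, 3)}
Natural join on A: {(21, 26, 17, 10), (21, 26, 26, 10), (21, 26, 28, 10), (21, 26, 8, 10), (21, 26, 9, 10), (21, 36, 17, 32), (21, 36, 26, 32), (21, 36, 28, 32), (21, 36, 8, 32), (21, 36, 9, 32), (8, 15, 28, 25), (8, 15, 3, 25), (8, 31, 28, 11), (8, 31, 28, 13), (8, 31, 3, 11), (8, 31, 3, 13), (8, 6, 28, 9), (8, 6, 3, 9)}
π_{G, C} gives {(10, 17), (10, 26), (10, 28), (10, 8), (10, 9), (11, 28), (11, 3), (13, 28), (13, 3), (25, 28), (25, 3), (32, 17), (32, 26), (32, 28), (32, 8), (32, 9), (9, 28), (9, 3)}.
Apply σ_{C ≥ 8}; surviving tuples: {(10, 17), (10, 26), (10, 28), (10, 8), (10, 9), (11, 28), (13, 28), (25, 28), (32, 17), (32, 26), (32, 28), (32, 8), (32, 9), (9, 28)}
π_{C} gives {17, 26, 28, 8, 9} (9 duplicate(s) eliminated).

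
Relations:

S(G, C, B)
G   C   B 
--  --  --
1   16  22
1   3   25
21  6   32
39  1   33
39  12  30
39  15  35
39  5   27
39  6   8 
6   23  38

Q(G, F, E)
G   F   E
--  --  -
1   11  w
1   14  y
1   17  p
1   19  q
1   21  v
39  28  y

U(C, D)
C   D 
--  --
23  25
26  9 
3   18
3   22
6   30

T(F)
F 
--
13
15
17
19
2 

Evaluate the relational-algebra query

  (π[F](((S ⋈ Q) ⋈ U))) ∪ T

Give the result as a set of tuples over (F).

{11, 13, 14, 15, 17, 19, 2, 21, 28}

Joining S and Q on G yields {(1, 16, 22, 11, w), (1, 16, 22, 14, y), (1, 16, 22, 17, p), (1, 16, 22, 19, q), (1, 16, 22, 21, v), (1, 3, 25, 11, w), (1, 3, 25, 14, y), (1, 3, 25, 17, p), (1, 3, 25, 19, q), (1, 3, 25, 21, v), (39, 1, 33, 28, y), (39, 12, 30, 28, y), (39, 15, 35, 28, y), (39, 5, 27, 28, y), (39, 6, 8, 28, y)}.
Joining (S ⋈ Q) and U on C yields {(1, 3, 25, 11, w, 18), (1, 3, 25, 11, w, 22), (1, 3, 25, 14, y, 18), (1, 3, 25, 14, y, 22), (1, 3, 25, 17, p, 18), (1, 3, 25, 17, p, 22), (1, 3, 25, 19, q, 18), (1, 3, 25, 19, q, 22), (1, 3, 25, 21, v, 18), (1, 3, 25, 21, v, 22), (39, 6, 8, 28, y, 30)}.
Projecting to F (5 duplicate(s) eliminated): {11, 14, 17, 19, 21, 28}
Taking the union: {11, 13, 14, 15, 17, 19, 2, 21, 28}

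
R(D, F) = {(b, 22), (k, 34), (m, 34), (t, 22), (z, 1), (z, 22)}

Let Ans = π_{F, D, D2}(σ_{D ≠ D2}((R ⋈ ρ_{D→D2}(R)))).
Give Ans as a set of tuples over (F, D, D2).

{(22, b, t), (22, b, z), (22, t, b), (22, t, z), (22, z, b), (22, z, t), (34, k, m), (34, m, k)}

ρ[D→D2]: schema becomes (D2, F); tuples unchanged.
Joining R and ρ_{D→D2}(R) on F yields {(b, 22, b), (b, 22, t), (b, 22, z), (k, 34, k), (k, 34, m), (m, 34, k), (m, 34, m), (t, 22, b), (t, 22, t), (t, 22, z), (z, 1, z), (z, 22, b), (z, 22, t), (z, 22, z)}.
Apply σ_{D ≠ D2}; surviving tuples: {(b, 22, t), (b, 22, z), (k, 34, m), (m, 34, k), (t, 22, b), (t, 22, z), (z, 22, b), (z, 22, t)}
π[F, D, D2]: project onto (F, D, D2) → {(22, b, t), (22, b, z), (22, t, b), (22, t, z), (22, z, b), (22, z, t), (34, k, m), (34, m, k)}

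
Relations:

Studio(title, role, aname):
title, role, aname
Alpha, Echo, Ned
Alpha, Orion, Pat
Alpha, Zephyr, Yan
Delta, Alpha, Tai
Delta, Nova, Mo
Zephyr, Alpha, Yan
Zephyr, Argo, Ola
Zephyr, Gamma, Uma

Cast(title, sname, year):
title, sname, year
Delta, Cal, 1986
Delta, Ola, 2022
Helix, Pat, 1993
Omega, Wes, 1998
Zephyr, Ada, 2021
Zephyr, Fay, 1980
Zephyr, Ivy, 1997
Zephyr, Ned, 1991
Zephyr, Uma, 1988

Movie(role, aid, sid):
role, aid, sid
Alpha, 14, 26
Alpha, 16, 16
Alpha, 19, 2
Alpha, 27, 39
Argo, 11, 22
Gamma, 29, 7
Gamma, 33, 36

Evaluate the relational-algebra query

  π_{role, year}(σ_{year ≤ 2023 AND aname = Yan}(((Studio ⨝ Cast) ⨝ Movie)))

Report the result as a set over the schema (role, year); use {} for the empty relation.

{(Alpha, 1980), (Alpha, 1988), (Alpha, 1991), (Alpha, 1997), (Alpha, 2021)}

Studio ⋈ Cast (natural join on title): {(Delta, Alpha, Tai, Cal, 1986), (Delta, Alpha, Tai, Ola, 2022), (Delta, Nova, Mo, Cal, 1986), (Delta, Nova, Mo, Ola, 2022), (Zephyr, Alpha, Yan, Ada, 2021), (Zephyr, Alpha, Yan, Fay, 1980), (Zephyr, Alpha, Yan, Ivy, 1997), (Zephyr, Alpha, Yan, Ned, 1991), (Zephyr, Alpha, Yan, Uma, 1988), (Zephyr, Argo, Ola, Ada, 2021), (Zephyr, Argo, Ola, Fay, 1980), (Zephyr, Argo, Ola, Ivy, 1997), (Zephyr, Argo, Ola, Ned, 1991), (Zephyr, Argo, Ola, Uma, 1988), (Zephyr, Gamma, Uma, Ada, 2021), (Zephyr, Gamma, Uma, Fay, 1980), (Zephyr, Gamma, Uma, Ivy, 1997), (Zephyr, Gamma, Uma, Ned, 1991), (Zephyr, Gamma, Uma, Uma, 1988)}
(Studio ⨝ Cast) ⋈ Movie (natural join on role): {(Delta, Alpha, Tai, Cal, 1986, 14, 26), (Delta, Alpha, Tai, Cal, 1986, 16, 16), (Delta, Alpha, Tai, Cal, 1986, 19, 2), (Delta, Alpha, Tai, Cal, 1986, 27, 39), (Delta, Alpha, Tai, Ola, 2022, 14, 26), (Delta, Alpha, Tai, Ola, 2022, 16, 16), (Delta, Alpha, Tai, Ola, 2022, 19, 2), (Delta, Alpha, Tai, Ola, 2022, 27, 39), (Zephyr, Alpha, Yan, Ada, 2021, 14, 26), (Zephyr, Alpha, Yan, Ada, 2021, 16, 16), (Zephyr, Alpha, Yan, Ada, 2021, 19, 2), (Zephyr, Alpha, Yan, Ada, 2021, 27, 39), (Zephyr, Alpha, Yan, Fay, 1980, 14, 26), (Zephyr, Alpha, Yan, Fay, 1980, 16, 16), (Zephyr, Alpha, Yan, Fay, 1980, 19, 2), (Zephyr, Alpha, Yan, Fay, 1980, 27, 39), (Zephyr, Alpha, Yan, Ivy, 1997, 14, 26), (Zephyr, Alpha, Yan, Ivy, 1997, 16, 16), (Zephyr, Alpha, Yan, Ivy, 1997, 19, 2), (Zephyr, Alpha, Yan, Ivy, 1997, 27, 39), (Zephyr, Alpha, Yan, Ned, 1991, 14, 26), (Zephyr, Alpha, Yan, Ned, 1991, 16, 16), (Zephyr, Alpha, Yan, Ned, 1991, 19, 2), (Zephyr, Alpha, Yan, Ned, 1991, 27, 39), (Zephyr, Alpha, Yan, Uma, 1988, 14, 26), (Zephyr, Alpha, Yan, Uma, 1988, 16, 16), (Zephyr, Alpha, Yan, Uma, 1988, 19, 2), (Zephyr, Alpha, Yan, Uma, 1988, 27, 39), (Zephyr, Argo, Ola, Ada, 2021, 11, 22), (Zephyr, Argo, Ola, Fay, 1980, 11, 22), (Zephyr, Argo, Ola, Ivy, 1997, 11, 22), (Zephyr, Argo, Ola, Ned, 1991, 11, 22), (Zephyr, Argo, Ola, Uma, 1988, 11, 22), (Zephyr, Gamma, Uma, Ada, 2021, 29, 7), (Zephyr, Gamma, Uma, Ada, 2021, 33, 36), (Zephyr, Gamma, Uma, Fay, 1980, 29, 7), (Zephyr, Gamma, Uma, Fay, 1980, 33, 36), (Zephyr, Gamma, Uma, Ivy, 1997, 29, 7), (Zephyr, Gamma, Uma, Ivy, 1997, 33, 36), (Zephyr, Gamma, Uma, Ned, 1991, 29, 7), (Zephyr, Gamma, Uma, Ned, 1991, 33, 36), (Zephyr, Gamma, Uma, Uma, 1988, 29, 7), (Zephyr, Gamma, Uma, Uma, 1988, 33, 36)}
Apply σ_{year ≤ 2023 AND aname = Yan}; surviving tuples: {(Zephyr, Alpha, Yan, Ada, 2021, 14, 26), (Zephyr, Alpha, Yan, Ada, 2021, 16, 16), (Zephyr, Alpha, Yan, Ada, 2021, 19, 2), (Zephyr, Alpha, Yan, Ada, 2021, 27, 39), (Zephyr, Alpha, Yan, Fay, 1980, 14, 26), (Zephyr, Alpha, Yan, Fay, 1980, 16, 16), (Zephyr, Alpha, Yan, Fay, 1980, 19, 2), (Zephyr, Alpha, Yan, Fay, 1980, 27, 39), (Zephyr, Alpha, Yan, Ivy, 1997, 14, 26), (Zephyr, Alpha, Yan, Ivy, 1997, 16, 16), (Zephyr, Alpha, Yan, Ivy, 1997, 19, 2), (Zephyr, Alpha, Yan, Ivy, 1997, 27, 39), (Zephyr, Alpha, Yan, Ned, 1991, 14, 26), (Zephyr, Alpha, Yan, Ned, 1991, 16, 16), (Zephyr, Alpha, Yan, Ned, 1991, 19, 2), (Zephyr, Alpha, Yan, Ned, 1991, 27, 39), (Zephyr, Alpha, Yan, Uma, 1988, 14, 26), (Zephyr, Alpha, Yan, Uma, 1988, 16, 16), (Zephyr, Alpha, Yan, Uma, 1988, 19, 2), (Zephyr, Alpha, Yan, Uma, 1988, 27, 39)}
Projecting to role, year (15 duplicate(s) eliminated): {(Alpha, 1980), (Alpha, 1988), (Alpha, 1991), (Alpha, 1997), (Alpha, 2021)}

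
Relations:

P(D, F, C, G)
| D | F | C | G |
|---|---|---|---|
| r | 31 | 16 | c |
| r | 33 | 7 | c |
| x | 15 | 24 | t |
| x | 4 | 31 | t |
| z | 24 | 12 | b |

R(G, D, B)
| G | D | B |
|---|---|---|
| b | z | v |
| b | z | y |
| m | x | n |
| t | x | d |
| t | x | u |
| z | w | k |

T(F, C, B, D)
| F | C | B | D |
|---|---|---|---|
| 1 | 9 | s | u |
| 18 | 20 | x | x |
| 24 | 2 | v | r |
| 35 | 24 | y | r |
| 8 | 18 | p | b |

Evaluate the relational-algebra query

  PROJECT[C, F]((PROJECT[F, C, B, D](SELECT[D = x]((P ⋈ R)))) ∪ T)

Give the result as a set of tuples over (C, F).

Joining P and R on D, G yields {(x, 15, 24, t, d), (x, 15, 24, t, u), (x, 4, 31, t, d), (x, 4, 31, t, u), (z, 24, 12, b, v), (z, 24, 12, b, y)}.
Apply σ_{D = x}; surviving tuples: {(x, 15, 24, t, d), (x, 15, 24, t, u), (x, 4, 31, t, d), (x, 4, 31, t, u)}
π_{F, C, B, D} gives {(15, 24, d, x), (15, 24, u, x), (4, 31, d, x), (4, 31, u, x)}.
Taking the union: {(1, 9, s, u), (15, 24, d, x), (15, 24, u, x), (18, 20, x, x), (24, 2, v, r), (35, 24, y, r), (4, 31, d, x), (4, 31, u, x), (8, 18, p, b)}
π_{C, F} gives {(18, 8), (2, 24), (20, 18), (24, 15), (24, 35), (31, 4), (9, 1)} (2 duplicate(s) eliminated).

{(18, 8), (2, 24), (20, 18), (24, 15), (24, 35), (31, 4), (9, 1)}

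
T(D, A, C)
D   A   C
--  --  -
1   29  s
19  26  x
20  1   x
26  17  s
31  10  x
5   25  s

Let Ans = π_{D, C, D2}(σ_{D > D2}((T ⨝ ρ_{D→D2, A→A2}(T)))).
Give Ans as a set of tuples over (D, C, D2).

{(20, x, 19), (26, s, 1), (26, s, 5), (31, x, 19), (31, x, 20), (5, s, 1)}

ρ[D→D2, A→A2]: schema becomes (D2, A2, C); tuples unchanged.
Natural join on C: {(1, 29, s, 1, 29), (1, 29, s, 26, 17), (1, 29, s, 5, 25), (19, 26, x, 19, 26), (19, 26, x, 20, 1), (19, 26, x, 31, 10), (20, 1, x, 19, 26), (20, 1, x, 20, 1), (20, 1, x, 31, 10), (26, 17, s, 1, 29), (26, 17, s, 26, 17), (26, 17, s, 5, 25), (31, 10, x, 19, 26), (31, 10, x, 20, 1), (31, 10, x, 31, 10), (5, 25, s, 1, 29), (5, 25, s, 26, 17), (5, 25, s, 5, 25)}
σ[D > D2]: keep tuples satisfying D > D2 → {(20, 1, x, 19, 26), (26, 17, s, 1, 29), (26, 17, s, 5, 25), (31, 10, x, 19, 26), (31, 10, x, 20, 1), (5, 25, s, 1, 29)}
Keep only column(s) D, C, D2: {(20, x, 19), (26, s, 1), (26, s, 5), (31, x, 19), (31, x, 20), (5, s, 1)}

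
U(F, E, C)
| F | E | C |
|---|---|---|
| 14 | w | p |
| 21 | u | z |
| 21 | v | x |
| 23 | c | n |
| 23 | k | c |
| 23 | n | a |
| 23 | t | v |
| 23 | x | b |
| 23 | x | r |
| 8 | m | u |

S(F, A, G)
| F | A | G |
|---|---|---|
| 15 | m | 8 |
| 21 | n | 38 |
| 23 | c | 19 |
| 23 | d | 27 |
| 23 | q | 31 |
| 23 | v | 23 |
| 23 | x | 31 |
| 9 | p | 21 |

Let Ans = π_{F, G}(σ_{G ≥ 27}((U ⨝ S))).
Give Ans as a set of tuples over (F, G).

{(21, 38), (23, 27), (23, 31)}

Joining U and S on F yields {(21, u, z, n, 38), (21, v, x, n, 38), (23, c, n, c, 19), (23, c, n, d, 27), (23, c, n, q, 31), (23, c, n, v, 23), (23, c, n, x, 31), (23, k, c, c, 19), (23, k, c, d, 27), (23, k, c, q, 31), (23, k, c, v, 23), (23, k, c, x, 31), (23, n, a, c, 19), (23, n, a, d, 27), (23, n, a, q, 31), (23, n, a, v, 23), (23, n, a, x, 31), (23, t, v, c, 19), (23, t, v, d, 27), (23, t, v, q, 31), (23, t, v, v, 23), (23, t, v, x, 31), (23, x, b, c, 19), (23, x, b, d, 27), (23, x, b, q, 31), (23, x, b, v, 23), (23, x, b, x, 31), (23, x, r, c, 19), (23, x, r, d, 27), (23, x, r, q, 31), (23, x, r, v, 23), (23, x, r, x, 31)}.
σ[G ≥ 27]: keep tuples satisfying G ≥ 27 → {(21, u, z, n, 38), (21, v, x, n, 38), (23, c, n, d, 27), (23, c, n, q, 31), (23, c, n, x, 31), (23, k, c, d, 27), (23, k, c, q, 31), (23, k, c, x, 31), (23, n, a, d, 27), (23, n, a, q, 31), (23, n, a, x, 31), (23, t, v, d, 27), (23, t, v, q, 31), (23, t, v, x, 31), (23, x, b, d, 27), (23, x, b, q, 31), (23, x, b, x, 31), (23, x, r, d, 27), (23, x, r, q, 31), (23, x, r, x, 31)}
Projecting to F, G (17 duplicate(s) eliminated): {(21, 38), (23, 27), (23, 31)}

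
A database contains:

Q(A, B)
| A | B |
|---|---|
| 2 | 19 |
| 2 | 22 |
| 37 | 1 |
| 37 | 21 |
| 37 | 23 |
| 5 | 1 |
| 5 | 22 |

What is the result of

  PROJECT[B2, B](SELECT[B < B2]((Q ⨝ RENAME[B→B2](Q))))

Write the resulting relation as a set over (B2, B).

{(21, 1), (22, 1), (22, 19), (23, 1), (23, 21)}

ρ[B→B2]: schema becomes (A, B2); tuples unchanged.
Natural join on A: {(2, 19, 19), (2, 19, 22), (2, 22, 19), (2, 22, 22), (37, 1, 1), (37, 1, 21), (37, 1, 23), (37, 21, 1), (37, 21, 21), (37, 21, 23), (37, 23, 1), (37, 23, 21), (37, 23, 23), (5, 1, 1), (5, 1, 22), (5, 22, 1), (5, 22, 22)}
σ[B < B2]: keep tuples satisfying B < B2 → {(2, 19, 22), (37, 1, 21), (37, 1, 23), (37, 21, 23), (5, 1, 22)}
Projecting to B2, B: {(21, 1), (22, 1), (22, 19), (23, 1), (23, 21)}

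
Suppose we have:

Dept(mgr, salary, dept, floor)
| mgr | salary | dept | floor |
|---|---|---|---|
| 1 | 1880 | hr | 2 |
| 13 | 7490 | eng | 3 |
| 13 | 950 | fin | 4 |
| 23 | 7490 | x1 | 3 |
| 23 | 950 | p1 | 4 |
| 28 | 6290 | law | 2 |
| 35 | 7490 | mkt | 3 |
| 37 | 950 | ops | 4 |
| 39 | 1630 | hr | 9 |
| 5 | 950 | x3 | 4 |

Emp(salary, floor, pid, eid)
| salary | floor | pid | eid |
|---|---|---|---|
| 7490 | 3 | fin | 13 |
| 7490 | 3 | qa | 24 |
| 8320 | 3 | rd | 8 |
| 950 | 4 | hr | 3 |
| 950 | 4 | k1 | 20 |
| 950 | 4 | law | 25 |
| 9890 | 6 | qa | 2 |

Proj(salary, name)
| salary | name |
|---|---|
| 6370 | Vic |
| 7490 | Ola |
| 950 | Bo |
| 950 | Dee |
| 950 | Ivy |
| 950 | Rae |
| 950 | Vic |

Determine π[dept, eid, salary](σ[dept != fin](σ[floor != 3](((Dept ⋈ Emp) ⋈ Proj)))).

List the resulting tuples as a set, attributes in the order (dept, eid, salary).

{(ops, 20, 950), (ops, 25, 950), (ops, 3, 950), (p1, 20, 950), (p1, 25, 950), (p1, 3, 950), (x3, 20, 950), (x3, 25, 950), (x3, 3, 950)}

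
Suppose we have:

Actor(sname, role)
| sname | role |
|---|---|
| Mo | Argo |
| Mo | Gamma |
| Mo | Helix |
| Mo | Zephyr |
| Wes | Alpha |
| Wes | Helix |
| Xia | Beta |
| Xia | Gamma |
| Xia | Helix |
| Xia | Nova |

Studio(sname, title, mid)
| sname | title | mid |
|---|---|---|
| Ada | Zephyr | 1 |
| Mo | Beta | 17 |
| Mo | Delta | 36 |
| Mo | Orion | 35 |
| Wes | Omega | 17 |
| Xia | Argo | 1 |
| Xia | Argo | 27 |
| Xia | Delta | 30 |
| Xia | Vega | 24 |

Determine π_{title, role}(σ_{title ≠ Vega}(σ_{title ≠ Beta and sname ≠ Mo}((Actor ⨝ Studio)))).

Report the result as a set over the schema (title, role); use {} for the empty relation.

Natural join on sname: {(Mo, Argo, Beta, 17), (Mo, Argo, Delta, 36), (Mo, Argo, Orion, 35), (Mo, Gamma, Beta, 17), (Mo, Gamma, Delta, 36), (Mo, Gamma, Orion, 35), (Mo, Helix, Beta, 17), (Mo, Helix, Delta, 36), (Mo, Helix, Orion, 35), (Mo, Zephyr, Beta, 17), (Mo, Zephyr, Delta, 36), (Mo, Zephyr, Orion, 35), (Wes, Alpha, Omega, 17), (Wes, Helix, Omega, 17), (Xia, Beta, Argo, 1), (Xia, Beta, Argo, 27), (Xia, Beta, Delta, 30), (Xia, Beta, Vega, 24), (Xia, Gamma, Argo, 1), (Xia, Gamma, Argo, 27), (Xia, Gamma, Delta, 30), (Xia, Gamma, Vega, 24), (Xia, Helix, Argo, 1), (Xia, Helix, Argo, 27), (Xia, Helix, Delta, 30), (Xia, Helix, Vega, 24), (Xia, Nova, Argo, 1), (Xia, Nova, Argo, 27), (Xia, Nova, Delta, 30), (Xia, Nova, Vega, 24)}
σ[title ≠ Beta and sname ≠ Mo]: keep tuples satisfying title ≠ Beta and sname ≠ Mo → {(Wes, Alpha, Omega, 17), (Wes, Helix, Omega, 17), (Xia, Beta, Argo, 1), (Xia, Beta, Argo, 27), (Xia, Beta, Delta, 30), (Xia, Beta, Vega, 24), (Xia, Gamma, Argo, 1), (Xia, Gamma, Argo, 27), (Xia, Gamma, Delta, 30), (Xia, Gamma, Vega, 24), (Xia, Helix, Argo, 1), (Xia, Helix, Argo, 27), (Xia, Helix, Delta, 30), (Xia, Helix, Vega, 24), (Xia, Nova, Argo, 1), (Xia, Nova, Argo, 27), (Xia, Nova, Delta, 30), (Xia, Nova, Vega, 24)}
σ[title ≠ Vega]: keep tuples satisfying title ≠ Vega → {(Wes, Alpha, Omega, 17), (Wes, Helix, Omega, 17), (Xia, Beta, Argo, 1), (Xia, Beta, Argo, 27), (Xia, Beta, Delta, 30), (Xia, Gamma, Argo, 1), (Xia, Gamma, Argo, 27), (Xia, Gamma, Delta, 30), (Xia, Helix, Argo, 1), (Xia, Helix, Argo, 27), (Xia, Helix, Delta, 30), (Xia, Nova, Argo, 1), (Xia, Nova, Argo, 27), (Xia, Nova, Delta, 30)}
π_{title, role} gives {(Argo, Beta), (Argo, Gamma), (Argo, Helix), (Argo, Nova), (Delta, Beta), (Delta, Gamma), (Delta, Helix), (Delta, Nova), (Omega, Alpha), (Omega, Helix)} (4 duplicate(s) eliminated).

{(Argo, Beta), (Argo, Gamma), (Argo, Helix), (Argo, Nova), (Delta, Beta), (Delta, Gamma), (Delta, Helix), (Delta, Nova), (Omega, Alpha), (Omega, Helix)}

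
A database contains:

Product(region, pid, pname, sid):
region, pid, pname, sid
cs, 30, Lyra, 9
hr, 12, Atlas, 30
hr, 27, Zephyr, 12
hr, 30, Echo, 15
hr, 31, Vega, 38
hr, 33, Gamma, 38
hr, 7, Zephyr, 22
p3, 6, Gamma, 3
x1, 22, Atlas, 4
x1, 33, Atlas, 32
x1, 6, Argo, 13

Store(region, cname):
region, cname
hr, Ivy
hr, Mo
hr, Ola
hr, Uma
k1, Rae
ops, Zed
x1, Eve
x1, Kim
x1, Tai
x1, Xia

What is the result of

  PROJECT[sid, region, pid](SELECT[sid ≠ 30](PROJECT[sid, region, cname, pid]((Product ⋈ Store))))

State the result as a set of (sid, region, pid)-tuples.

Joining Product and Store on region yields {(hr, 12, Atlas, 30, Ivy), (hr, 12, Atlas, 30, Mo), (hr, 12, Atlas, 30, Ola), (hr, 12, Atlas, 30, Uma), (hr, 27, Zephyr, 12, Ivy), (hr, 27, Zephyr, 12, Mo), (hr, 27, Zephyr, 12, Ola), (hr, 27, Zephyr, 12, Uma), (hr, 30, Echo, 15, Ivy), (hr, 30, Echo, 15, Mo), (hr, 30, Echo, 15, Ola), (hr, 30, Echo, 15, Uma), (hr, 31, Vega, 38, Ivy), (hr, 31, Vega, 38, Mo), (hr, 31, Vega, 38, Ola), (hr, 31, Vega, 38, Uma), (hr, 33, Gamma, 38, Ivy), (hr, 33, Gamma, 38, Mo), (hr, 33, Gamma, 38, Ola), (hr, 33, Gamma, 38, Uma), (hr, 7, Zephyr, 22, Ivy), (hr, 7, Zephyr, 22, Mo), (hr, 7, Zephyr, 22, Ola), (hr, 7, Zephyr, 22, Uma), (x1, 22, Atlas, 4, Eve), (x1, 22, Atlas, 4, Kim), (x1, 22, Atlas, 4, Tai), (x1, 22, Atlas, 4, Xia), (x1, 33, Atlas, 32, Eve), (x1, 33, Atlas, 32, Kim), (x1, 33, Atlas, 32, Tai), (x1, 33, Atlas, 32, Xia), (x1, 6, Argo, 13, Eve), (x1, 6, Argo, 13, Kim), (x1, 6, Argo, 13, Tai), (x1, 6, Argo, 13, Xia)}.
π[sid, region, cname, pid]: project onto (sid, region, cname, pid) → {(12, hr, Ivy, 27), (12, hr, Mo, 27), (12, hr, Ola, 27), (12, hr, Uma, 27), (13, x1, Eve, 6), (13, x1, Kim, 6), (13, x1, Tai, 6), (13, x1, Xia, 6), (15, hr, Ivy, 30), (15, hr, Mo, 30), (15, hr, Ola, 30), (15, hr, Uma, 30), (22, hr, Ivy, 7), (22, hr, Mo, 7), (22, hr, Ola, 7), (22, hr, Uma, 7), (30, hr, Ivy, 12), (30, hr, Mo, 12), (30, hr, Ola, 12), (30, hr, Uma, 12), (32, x1, Eve, 33), (32, x1, Kim, 33), (32, x1, Tai, 33), (32, x1, Xia, 33), (38, hr, Ivy, 31), (38, hr, Ivy, 33), (38, hr, Mo, 31), (38, hr, Mo, 33), (38, hr, Ola, 31), (38, hr, Ola, 33), (38, hr, Uma, 31), (38, hr, Uma, 33), (4, x1, Eve, 22), (4, x1, Kim, 22), (4, x1, Tai, 22), (4, x1, Xia, 22)}
Filtering on sid ≠ 30 leaves {(12, hr, Ivy, 27), (12, hr, Mo, 27), (12, hr, Ola, 27), (12, hr, Uma, 27), (13, x1, Eve, 6), (13, x1, Kim, 6), (13, x1, Tai, 6), (13, x1, Xia, 6), (15, hr, Ivy, 30), (15, hr, Mo, 30), (15, hr, Ola, 30), (15, hr, Uma, 30), (22, hr, Ivy, 7), (22, hr, Mo, 7), (22, hr, Ola, 7), (22, hr, Uma, 7), (32, x1, Eve, 33), (32, x1, Kim, 33), (32, x1, Tai, 33), (32, x1, Xia, 33), (38, hr, Ivy, 31), (38, hr, Ivy, 33), (38, hr, Mo, 31), (38, hr, Mo, 33), (38, hr, Ola, 31), (38, hr, Ola, 33), (38, hr, Uma, 31), (38, hr, Uma, 33), (4, x1, Eve, 22), (4, x1, Kim, 22), (4, x1, Tai, 22), (4, x1, Xia, 22)}.
π[sid, region, pid]: project onto (sid, region, pid) (24 duplicate(s) eliminated) → {(12, hr, 27), (13, x1, 6), (15, hr, 30), (22, hr, 7), (32, x1, 33), (38, hr, 31), (38, hr, 33), (4, x1, 22)}

{(12, hr, 27), (13, x1, 6), (15, hr, 30), (22, hr, 7), (32, x1, 33), (38, hr, 31), (38, hr, 33), (4, x1, 22)}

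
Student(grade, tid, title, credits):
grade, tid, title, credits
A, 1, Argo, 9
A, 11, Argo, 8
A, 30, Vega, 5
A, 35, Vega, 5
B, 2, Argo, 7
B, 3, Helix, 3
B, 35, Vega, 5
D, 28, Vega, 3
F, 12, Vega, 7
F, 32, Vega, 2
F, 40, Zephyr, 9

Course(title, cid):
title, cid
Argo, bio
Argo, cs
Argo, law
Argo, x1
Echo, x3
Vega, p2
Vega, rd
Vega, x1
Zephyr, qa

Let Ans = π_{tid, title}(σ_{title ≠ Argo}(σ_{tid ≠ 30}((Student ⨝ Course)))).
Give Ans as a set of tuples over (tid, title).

Joining Student and Course on title yields {(A, 1, Argo, 9, bio), (A, 1, Argo, 9, cs), (A, 1, Argo, 9, law), (A, 1, Argo, 9, x1), (A, 11, Argo, 8, bio), (A, 11, Argo, 8, cs), (A, 11, Argo, 8, law), (A, 11, Argo, 8, x1), (A, 30, Vega, 5, p2), (A, 30, Vega, 5, rd), (A, 30, Vega, 5, x1), (A, 35, Vega, 5, p2), (A, 35, Vega, 5, rd), (A, 35, Vega, 5, x1), (B, 2, Argo, 7, bio), (B, 2, Argo, 7, cs), (B, 2, Argo, 7, law), (B, 2, Argo, 7, x1), (B, 35, Vega, 5, p2), (B, 35, Vega, 5, rd), (B, 35, Vega, 5, x1), (D, 28, Vega, 3, p2), (D, 28, Vega, 3, rd), (D, 28, Vega, 3, x1), (F, 12, Vega, 7, p2), (F, 12, Vega, 7, rd), (F, 12, Vega, 7, x1), (F, 32, Vega, 2, p2), (F, 32, Vega, 2, rd), (F, 32, Vega, 2, x1), (F, 40, Zephyr, 9, qa)}.
Apply σ_{tid ≠ 30}; surviving tuples: {(A, 1, Argo, 9, bio), (A, 1, Argo, 9, cs), (A, 1, Argo, 9, law), (A, 1, Argo, 9, x1), (A, 11, Argo, 8, bio), (A, 11, Argo, 8, cs), (A, 11, Argo, 8, law), (A, 11, Argo, 8, x1), (A, 35, Vega, 5, p2), (A, 35, Vega, 5, rd), (A, 35, Vega, 5, x1), (B, 2, Argo, 7, bio), (B, 2, Argo, 7, cs), (B, 2, Argo, 7, law), (B, 2, Argo, 7, x1), (B, 35, Vega, 5, p2), (B, 35, Vega, 5, rd), (B, 35, Vega, 5, x1), (D, 28, Vega, 3, p2), (D, 28, Vega, 3, rd), (D, 28, Vega, 3, x1), (F, 12, Vega, 7, p2), (F, 12, Vega, 7, rd), (F, 12, Vega, 7, x1), (F, 32, Vega, 2, p2), (F, 32, Vega, 2, rd), (F, 32, Vega, 2, x1), (F, 40, Zephyr, 9, qa)}
Apply σ_{title ≠ Argo}; surviving tuples: {(A, 35, Vega, 5, p2), (A, 35, Vega, 5, rd), (A, 35, Vega, 5, x1), (B, 35, Vega, 5, p2), (B, 35, Vega, 5, rd), (B, 35, Vega, 5, x1), (D, 28, Vega, 3, p2), (D, 28, Vega, 3, rd), (D, 28, Vega, 3, x1), (F, 12, Vega, 7, p2), (F, 12, Vega, 7, rd), (F, 12, Vega, 7, x1), (F, 32, Vega, 2, p2), (F, 32, Vega, 2, rd), (F, 32, Vega, 2, x1), (F, 40, Zephyr, 9, qa)}
Keep only column(s) tid, title (11 duplicate(s) eliminated): {(12, Vega), (28, Vega), (32, Vega), (35, Vega), (40, Zephyr)}

{(12, Vega), (28, Vega), (32, Vega), (35, Vega), (40, Zephyr)}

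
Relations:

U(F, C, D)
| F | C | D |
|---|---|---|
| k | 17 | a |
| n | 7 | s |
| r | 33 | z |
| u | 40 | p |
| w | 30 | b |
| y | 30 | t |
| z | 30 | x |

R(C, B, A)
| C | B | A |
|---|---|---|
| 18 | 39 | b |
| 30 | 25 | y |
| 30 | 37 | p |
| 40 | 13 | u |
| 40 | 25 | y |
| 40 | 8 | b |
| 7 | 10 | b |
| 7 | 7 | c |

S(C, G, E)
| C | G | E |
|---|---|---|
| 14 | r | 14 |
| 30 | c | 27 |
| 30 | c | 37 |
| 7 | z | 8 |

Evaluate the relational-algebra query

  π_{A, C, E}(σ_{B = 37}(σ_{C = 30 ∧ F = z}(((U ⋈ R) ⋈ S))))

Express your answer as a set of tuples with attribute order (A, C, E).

{(p, 30, 27), (p, 30, 37)}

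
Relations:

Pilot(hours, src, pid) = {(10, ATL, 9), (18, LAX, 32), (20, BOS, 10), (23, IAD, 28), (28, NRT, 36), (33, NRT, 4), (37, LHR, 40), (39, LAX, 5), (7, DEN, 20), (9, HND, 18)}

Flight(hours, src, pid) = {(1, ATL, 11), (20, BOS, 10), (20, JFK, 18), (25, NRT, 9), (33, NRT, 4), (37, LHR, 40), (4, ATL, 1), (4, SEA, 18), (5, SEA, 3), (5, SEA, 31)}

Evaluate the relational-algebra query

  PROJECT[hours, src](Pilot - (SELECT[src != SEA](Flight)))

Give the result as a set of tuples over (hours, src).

{(10, ATL), (18, LAX), (23, IAD), (28, NRT), (39, LAX), (7, DEN), (9, HND)}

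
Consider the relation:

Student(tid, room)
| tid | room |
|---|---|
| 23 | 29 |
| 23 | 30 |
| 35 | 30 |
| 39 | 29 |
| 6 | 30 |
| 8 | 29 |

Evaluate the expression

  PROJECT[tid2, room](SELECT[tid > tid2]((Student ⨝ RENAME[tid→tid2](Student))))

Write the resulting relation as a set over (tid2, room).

{(23, 29), (23, 30), (6, 30), (8, 29)}

ρ[tid→tid2]: schema becomes (tid2, room); tuples unchanged.
Student ⋈ RENAME[tid→tid2](Student) (natural join on room): {(23, 29, 23), (23, 29, 39), (23, 29, 8), (23, 30, 23), (23, 30, 35), (23, 30, 6), (35, 30, 23), (35, 30, 35), (35, 30, 6), (39, 29, 23), (39, 29, 39), (39, 29, 8), (6, 30, 23), (6, 30, 35), (6, 30, 6), (8, 29, 23), (8, 29, 39), (8, 29, 8)}
Apply σ_{tid > tid2}; surviving tuples: {(23, 29, 8), (23, 30, 6), (35, 30, 23), (35, 30, 6), (39, 29, 23), (39, 29, 8)}
Keep only column(s) tid2, room (2 duplicate(s) eliminated): {(23, 29), (23, 30), (6, 30), (8, 29)}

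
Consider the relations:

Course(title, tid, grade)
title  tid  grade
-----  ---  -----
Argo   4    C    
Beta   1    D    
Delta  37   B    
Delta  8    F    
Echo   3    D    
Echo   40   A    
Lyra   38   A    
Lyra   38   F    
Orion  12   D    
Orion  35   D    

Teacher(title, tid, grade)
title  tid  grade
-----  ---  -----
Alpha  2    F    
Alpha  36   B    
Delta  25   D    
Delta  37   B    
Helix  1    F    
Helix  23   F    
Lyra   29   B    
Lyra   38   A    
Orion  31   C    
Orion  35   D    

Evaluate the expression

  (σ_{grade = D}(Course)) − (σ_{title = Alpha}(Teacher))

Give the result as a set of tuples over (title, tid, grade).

σ[grade = D]: keep tuples satisfying grade = D → {(Beta, 1, D), (Echo, 3, D), (Orion, 12, D), (Orion, 35, D)}
σ[title = Alpha]: keep tuples satisfying title = Alpha → {(Alpha, 2, F), (Alpha, 36, B)}
Set difference of the two operands is {(Beta, 1, D), (Echo, 3, D), (Orion, 12, D), (Orion, 35, D)}.

{(Beta, 1, D), (Echo, 3, D), (Orion, 12, D), (Orion, 35, D)}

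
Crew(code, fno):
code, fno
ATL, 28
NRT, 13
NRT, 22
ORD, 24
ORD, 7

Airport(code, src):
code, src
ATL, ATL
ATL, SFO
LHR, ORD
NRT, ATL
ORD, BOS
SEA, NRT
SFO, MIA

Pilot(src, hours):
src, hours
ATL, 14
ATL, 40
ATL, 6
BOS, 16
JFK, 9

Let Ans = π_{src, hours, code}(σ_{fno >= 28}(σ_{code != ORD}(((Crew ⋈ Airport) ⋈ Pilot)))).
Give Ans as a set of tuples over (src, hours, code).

Joining Crew and Airport on code yields {(ATL, 28, ATL), (ATL, 28, SFO), (NRT, 13, ATL), (NRT, 22, ATL), (ORD, 24, BOS), (ORD, 7, BOS)}.
Joining (Crew ⋈ Airport) and Pilot on src yields {(ATL, 28, ATL, 14), (ATL, 28, ATL, 40), (ATL, 28, ATL, 6), (NRT, 13, ATL, 14), (NRT, 13, ATL, 40), (NRT, 13, ATL, 6), (NRT, 22, ATL, 14), (NRT, 22, ATL, 40), (NRT, 22, ATL, 6), (ORD, 24, BOS, 16), (ORD, 7, BOS, 16)}.
σ[code != ORD]: keep tuples satisfying code != ORD → {(ATL, 28, ATL, 14), (ATL, 28, ATL, 40), (ATL, 28, ATL, 6), (NRT, 13, ATL, 14), (NRT, 13, ATL, 40), (NRT, 13, ATL, 6), (NRT, 22, ATL, 14), (NRT, 22, ATL, 40), (NRT, 22, ATL, 6)}
σ[fno >= 28]: keep tuples satisfying fno >= 28 → {(ATL, 28, ATL, 14), (ATL, 28, ATL, 40), (ATL, 28, ATL, 6)}
Projecting to src, hours, code: {(ATL, 14, ATL), (ATL, 40, ATL), (ATL, 6, ATL)}

{(ATL, 14, ATL), (ATL, 40, ATL), (ATL, 6, ATL)}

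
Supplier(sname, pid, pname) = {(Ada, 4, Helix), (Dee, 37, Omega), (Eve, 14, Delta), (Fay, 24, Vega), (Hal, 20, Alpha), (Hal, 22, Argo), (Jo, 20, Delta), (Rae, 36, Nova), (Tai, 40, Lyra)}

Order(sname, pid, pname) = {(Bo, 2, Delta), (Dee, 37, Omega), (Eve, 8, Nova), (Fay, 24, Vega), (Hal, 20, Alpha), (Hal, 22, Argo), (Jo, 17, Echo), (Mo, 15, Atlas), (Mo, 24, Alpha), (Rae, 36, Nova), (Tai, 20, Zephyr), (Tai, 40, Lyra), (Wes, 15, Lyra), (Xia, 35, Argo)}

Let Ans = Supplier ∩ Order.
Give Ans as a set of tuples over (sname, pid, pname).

{(Dee, 37, Omega), (Fay, 24, Vega), (Hal, 20, Alpha), (Hal, 22, Argo), (Rae, 36, Nova), (Tai, 40, Lyra)}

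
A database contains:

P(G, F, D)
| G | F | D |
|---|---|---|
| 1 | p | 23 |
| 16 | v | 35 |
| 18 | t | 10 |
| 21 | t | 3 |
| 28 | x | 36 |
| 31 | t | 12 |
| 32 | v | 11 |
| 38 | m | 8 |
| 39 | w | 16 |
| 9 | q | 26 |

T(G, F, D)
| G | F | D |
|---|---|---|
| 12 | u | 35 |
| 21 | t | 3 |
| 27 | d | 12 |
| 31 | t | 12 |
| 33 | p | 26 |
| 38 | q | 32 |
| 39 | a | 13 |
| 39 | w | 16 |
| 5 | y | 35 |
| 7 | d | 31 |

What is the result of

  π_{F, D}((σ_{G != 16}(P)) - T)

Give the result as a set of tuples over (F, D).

Filtering on G != 16 leaves {(1, p, 23), (18, t, 10), (21, t, 3), (28, x, 36), (31, t, 12), (32, v, 11), (38, m, 8), (39, w, 16), (9, q, 26)}.
Set difference of the two operands is {(1, p, 23), (18, t, 10), (28, x, 36), (32, v, 11), (38, m, 8), (9, q, 26)}.
Projecting to F, D: {(m, 8), (p, 23), (q, 26), (t, 10), (v, 11), (x, 36)}

{(m, 8), (p, 23), (q, 26), (t, 10), (v, 11), (x, 36)}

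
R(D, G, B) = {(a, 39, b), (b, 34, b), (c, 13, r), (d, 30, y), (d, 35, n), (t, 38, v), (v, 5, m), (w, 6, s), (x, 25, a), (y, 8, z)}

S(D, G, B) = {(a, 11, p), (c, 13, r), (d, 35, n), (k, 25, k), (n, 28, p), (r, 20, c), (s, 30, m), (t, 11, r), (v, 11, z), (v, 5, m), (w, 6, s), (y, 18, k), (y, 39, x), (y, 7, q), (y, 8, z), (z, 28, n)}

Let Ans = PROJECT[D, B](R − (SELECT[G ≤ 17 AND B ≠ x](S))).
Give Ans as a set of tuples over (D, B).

Selection G ≤ 17 AND B ≠ x: {(a, 11, p), (c, 13, r), (t, 11, r), (v, 11, z), (v, 5, m), (w, 6, s), (y, 7, q), (y, 8, z)}
Difference: {(a, 39, b), (b, 34, b), (c, 13, r), (d, 30, y), (d, 35, n), (t, 38, v), (v, 5, m), (w, 6, s), (x, 25, a), (y, 8, z)} with {(a, 11, p), (c, 13, r), (t, 11, r), (v, 11, z), (v, 5, m), (w, 6, s), (y, 7, q), (y, 8, z)} → {(a, 39, b), (b, 34, b), (d, 30, y), (d, 35, n), (t, 38, v), (x, 25, a)}
Keep only column(s) D, B: {(a, b), (b, b), (d, n), (d, y), (t, v), (x, a)}

{(a, b), (b, b), (d, n), (d, y), (t, v), (x, a)}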